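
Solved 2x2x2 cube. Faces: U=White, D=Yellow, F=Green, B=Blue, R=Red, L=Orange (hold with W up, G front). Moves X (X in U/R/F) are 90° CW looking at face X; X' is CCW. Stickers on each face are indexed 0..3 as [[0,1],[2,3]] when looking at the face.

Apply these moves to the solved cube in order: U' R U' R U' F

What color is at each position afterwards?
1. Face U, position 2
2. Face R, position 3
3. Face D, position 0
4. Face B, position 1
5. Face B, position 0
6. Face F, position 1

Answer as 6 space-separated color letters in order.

Answer: O Y G O R W

Derivation:
After move 1 (U'): U=WWWW F=OOGG R=GGRR B=RRBB L=BBOO
After move 2 (R): R=RGRG U=WOWG F=OYGY D=YBYR B=WRWB
After move 3 (U'): U=OGWW F=BBGY R=OYRG B=RGWB L=WROO
After move 4 (R): R=ROGY U=OBWY F=BBGR D=YWYR B=WGGB
After move 5 (U'): U=BYOW F=WRGR R=BBGY B=ROGB L=WGOO
After move 6 (F): F=GWRR U=BYOG R=OBWY D=GBYR L=WYOW
Query 1: U[2] = O
Query 2: R[3] = Y
Query 3: D[0] = G
Query 4: B[1] = O
Query 5: B[0] = R
Query 6: F[1] = W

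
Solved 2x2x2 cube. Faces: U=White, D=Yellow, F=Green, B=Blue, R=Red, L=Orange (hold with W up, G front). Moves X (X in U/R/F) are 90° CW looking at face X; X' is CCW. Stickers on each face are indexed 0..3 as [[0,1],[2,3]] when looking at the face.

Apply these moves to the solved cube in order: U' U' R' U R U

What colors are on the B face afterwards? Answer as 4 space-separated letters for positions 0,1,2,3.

After move 1 (U'): U=WWWW F=OOGG R=GGRR B=RRBB L=BBOO
After move 2 (U'): U=WWWW F=BBGG R=OORR B=GGBB L=RROO
After move 3 (R'): R=OROR U=WBWG F=BWGW D=YBYG B=YGYB
After move 4 (U): U=WWGB F=ORGW R=YGOR B=RRYB L=BWOO
After move 5 (R): R=OYRG U=WRGW F=OBGG D=YYYR B=BRWB
After move 6 (U): U=GWWR F=OYGG R=BRRG B=BWWB L=OBOO
Query: B face = BWWB

Answer: B W W B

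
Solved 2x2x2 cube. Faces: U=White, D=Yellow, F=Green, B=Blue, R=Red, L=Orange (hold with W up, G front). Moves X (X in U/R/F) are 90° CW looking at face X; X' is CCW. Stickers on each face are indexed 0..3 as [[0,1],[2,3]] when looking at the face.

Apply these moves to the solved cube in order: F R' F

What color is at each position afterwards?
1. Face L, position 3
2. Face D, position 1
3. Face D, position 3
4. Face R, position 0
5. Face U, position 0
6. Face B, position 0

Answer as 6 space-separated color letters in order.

After move 1 (F): F=GGGG U=WWOO R=WRWR D=RRYY L=OYOY
After move 2 (R'): R=RRWW U=WBOB F=GWGO D=RGYG B=YBRB
After move 3 (F): F=GGOW U=WBYY R=ORBW D=WRYG L=OROG
Query 1: L[3] = G
Query 2: D[1] = R
Query 3: D[3] = G
Query 4: R[0] = O
Query 5: U[0] = W
Query 6: B[0] = Y

Answer: G R G O W Y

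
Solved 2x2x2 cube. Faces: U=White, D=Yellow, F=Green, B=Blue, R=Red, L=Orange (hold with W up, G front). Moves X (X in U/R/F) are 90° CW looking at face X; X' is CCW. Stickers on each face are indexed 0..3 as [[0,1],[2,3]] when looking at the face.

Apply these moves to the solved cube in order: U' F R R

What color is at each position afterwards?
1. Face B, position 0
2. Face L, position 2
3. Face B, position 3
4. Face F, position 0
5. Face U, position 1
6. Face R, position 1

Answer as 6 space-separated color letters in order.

Answer: O O B G G W

Derivation:
After move 1 (U'): U=WWWW F=OOGG R=GGRR B=RRBB L=BBOO
After move 2 (F): F=GOGO U=WWOB R=WGWR D=RGYY L=BYOY
After move 3 (R): R=WWRG U=WOOO F=GGGY D=RBYR B=BRWB
After move 4 (R): R=RWGW U=WGOY F=GBGR D=RWYB B=OROB
Query 1: B[0] = O
Query 2: L[2] = O
Query 3: B[3] = B
Query 4: F[0] = G
Query 5: U[1] = G
Query 6: R[1] = W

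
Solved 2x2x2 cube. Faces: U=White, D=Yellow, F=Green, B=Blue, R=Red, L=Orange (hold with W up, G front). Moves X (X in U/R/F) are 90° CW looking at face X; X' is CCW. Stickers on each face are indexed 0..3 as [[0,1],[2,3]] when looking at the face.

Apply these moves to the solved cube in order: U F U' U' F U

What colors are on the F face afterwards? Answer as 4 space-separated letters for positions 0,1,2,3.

Answer: W Y R O

Derivation:
After move 1 (U): U=WWWW F=RRGG R=BBRR B=OOBB L=GGOO
After move 2 (F): F=GRGR U=WWOG R=WBWR D=RBYY L=GYOY
After move 3 (U'): U=WGWO F=GYGR R=GRWR B=WBBB L=OOOY
After move 4 (U'): U=GOWW F=OOGR R=GYWR B=GRBB L=WBOY
After move 5 (F): F=GORO U=GOYB R=WYWR D=WGYY L=WROB
After move 6 (U): U=YGBO F=WYRO R=GRWR B=WRBB L=GOOB
Query: F face = WYRO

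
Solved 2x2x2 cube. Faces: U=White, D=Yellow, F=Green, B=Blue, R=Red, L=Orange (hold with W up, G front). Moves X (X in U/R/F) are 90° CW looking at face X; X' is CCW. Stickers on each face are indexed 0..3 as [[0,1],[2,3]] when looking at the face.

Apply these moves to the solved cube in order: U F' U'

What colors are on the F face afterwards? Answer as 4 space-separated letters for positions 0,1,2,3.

Answer: G W R G

Derivation:
After move 1 (U): U=WWWW F=RRGG R=BBRR B=OOBB L=GGOO
After move 2 (F'): F=RGRG U=WWBR R=YBYR D=GOYY L=GWOW
After move 3 (U'): U=WRWB F=GWRG R=RGYR B=YBBB L=OOOW
Query: F face = GWRG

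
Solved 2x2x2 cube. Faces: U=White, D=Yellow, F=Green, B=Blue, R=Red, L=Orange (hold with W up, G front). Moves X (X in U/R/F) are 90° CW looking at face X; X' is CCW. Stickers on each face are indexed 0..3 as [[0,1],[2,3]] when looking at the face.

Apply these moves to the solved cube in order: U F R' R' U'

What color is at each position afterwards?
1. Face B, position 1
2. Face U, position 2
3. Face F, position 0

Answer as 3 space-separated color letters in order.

After move 1 (U): U=WWWW F=RRGG R=BBRR B=OOBB L=GGOO
After move 2 (F): F=GRGR U=WWOG R=WBWR D=RBYY L=GYOY
After move 3 (R'): R=BRWW U=WBOO F=GWGG D=RRYR B=YOBB
After move 4 (R'): R=RWBW U=WBOY F=GBGO D=RWYG B=RORB
After move 5 (U'): U=BYWO F=GYGO R=GBBW B=RWRB L=ROOY
Query 1: B[1] = W
Query 2: U[2] = W
Query 3: F[0] = G

Answer: W W G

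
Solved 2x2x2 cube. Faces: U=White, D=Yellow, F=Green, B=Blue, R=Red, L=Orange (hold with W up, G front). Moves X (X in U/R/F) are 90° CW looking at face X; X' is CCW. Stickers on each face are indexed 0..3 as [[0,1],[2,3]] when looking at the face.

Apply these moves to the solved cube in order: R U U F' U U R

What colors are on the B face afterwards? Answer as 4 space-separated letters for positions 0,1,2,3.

Answer: G Y O B

Derivation:
After move 1 (R): R=RRRR U=WGWG F=GYGY D=YBYB B=WBWB
After move 2 (U): U=WWGG F=RRGY R=WBRR B=OOWB L=GYOO
After move 3 (U): U=GWGW F=WBGY R=OORR B=GYWB L=RROO
After move 4 (F'): F=BYWG U=GWOR R=BOYR D=ROYB L=RWOG
After move 5 (U): U=OGRW F=BOWG R=GYYR B=RWWB L=BYOG
After move 6 (U): U=ROWG F=GYWG R=RWYR B=BYWB L=BOOG
After move 7 (R): R=YRRW U=RYWG F=GOWB D=RWYB B=GYOB
Query: B face = GYOB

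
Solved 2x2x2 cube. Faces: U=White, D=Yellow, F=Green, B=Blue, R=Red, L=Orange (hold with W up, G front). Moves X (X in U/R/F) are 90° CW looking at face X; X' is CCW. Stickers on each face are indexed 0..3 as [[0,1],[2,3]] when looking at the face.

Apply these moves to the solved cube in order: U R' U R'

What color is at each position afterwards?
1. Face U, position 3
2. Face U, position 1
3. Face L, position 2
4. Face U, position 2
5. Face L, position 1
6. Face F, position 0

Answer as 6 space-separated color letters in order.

Answer: G Y O O W B

Derivation:
After move 1 (U): U=WWWW F=RRGG R=BBRR B=OOBB L=GGOO
After move 2 (R'): R=BRBR U=WBWO F=RWGW D=YRYG B=YOYB
After move 3 (U): U=WWOB F=BRGW R=YOBR B=GGYB L=RWOO
After move 4 (R'): R=ORYB U=WYOG F=BWGB D=YRYW B=GGRB
Query 1: U[3] = G
Query 2: U[1] = Y
Query 3: L[2] = O
Query 4: U[2] = O
Query 5: L[1] = W
Query 6: F[0] = B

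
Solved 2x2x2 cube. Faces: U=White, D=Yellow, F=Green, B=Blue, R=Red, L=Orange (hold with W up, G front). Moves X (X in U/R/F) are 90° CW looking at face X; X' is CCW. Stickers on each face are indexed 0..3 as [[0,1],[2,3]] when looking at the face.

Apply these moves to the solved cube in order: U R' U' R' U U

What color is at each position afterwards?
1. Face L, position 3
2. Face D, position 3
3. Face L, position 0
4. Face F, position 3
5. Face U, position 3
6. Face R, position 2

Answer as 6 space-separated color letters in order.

After move 1 (U): U=WWWW F=RRGG R=BBRR B=OOBB L=GGOO
After move 2 (R'): R=BRBR U=WBWO F=RWGW D=YRYG B=YOYB
After move 3 (U'): U=BOWW F=GGGW R=RWBR B=BRYB L=YOOO
After move 4 (R'): R=WRRB U=BYWB F=GOGW D=YGYW B=GRRB
After move 5 (U): U=WBBY F=WRGW R=GRRB B=YORB L=GOOO
After move 6 (U): U=BWYB F=GRGW R=YORB B=GORB L=WROO
Query 1: L[3] = O
Query 2: D[3] = W
Query 3: L[0] = W
Query 4: F[3] = W
Query 5: U[3] = B
Query 6: R[2] = R

Answer: O W W W B R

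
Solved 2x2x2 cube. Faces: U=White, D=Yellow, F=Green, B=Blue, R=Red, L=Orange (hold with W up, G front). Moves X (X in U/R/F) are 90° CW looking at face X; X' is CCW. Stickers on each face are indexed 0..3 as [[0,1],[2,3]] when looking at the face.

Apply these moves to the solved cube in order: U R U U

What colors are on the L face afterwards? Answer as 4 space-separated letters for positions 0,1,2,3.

After move 1 (U): U=WWWW F=RRGG R=BBRR B=OOBB L=GGOO
After move 2 (R): R=RBRB U=WRWG F=RYGY D=YBYO B=WOWB
After move 3 (U): U=WWGR F=RBGY R=WORB B=GGWB L=RYOO
After move 4 (U): U=GWRW F=WOGY R=GGRB B=RYWB L=RBOO
Query: L face = RBOO

Answer: R B O O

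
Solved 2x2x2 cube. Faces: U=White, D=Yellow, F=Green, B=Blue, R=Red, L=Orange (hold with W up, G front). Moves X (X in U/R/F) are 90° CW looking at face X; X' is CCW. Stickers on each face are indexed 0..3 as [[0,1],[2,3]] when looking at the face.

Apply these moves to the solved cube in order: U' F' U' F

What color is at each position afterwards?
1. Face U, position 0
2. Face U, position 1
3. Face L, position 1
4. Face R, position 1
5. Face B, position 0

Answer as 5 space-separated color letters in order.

After move 1 (U'): U=WWWW F=OOGG R=GGRR B=RRBB L=BBOO
After move 2 (F'): F=OGOG U=WWGR R=YGYR D=BOYY L=BWOW
After move 3 (U'): U=WRWG F=BWOG R=OGYR B=YGBB L=RROW
After move 4 (F): F=OBGW U=WRWR R=WGGR D=YOYY L=RBOO
Query 1: U[0] = W
Query 2: U[1] = R
Query 3: L[1] = B
Query 4: R[1] = G
Query 5: B[0] = Y

Answer: W R B G Y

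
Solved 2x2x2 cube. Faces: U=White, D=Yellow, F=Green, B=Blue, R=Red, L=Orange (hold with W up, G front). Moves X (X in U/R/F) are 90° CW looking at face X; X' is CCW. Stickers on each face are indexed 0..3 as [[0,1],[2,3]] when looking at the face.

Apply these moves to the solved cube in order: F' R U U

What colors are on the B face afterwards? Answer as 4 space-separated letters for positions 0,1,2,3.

After move 1 (F'): F=GGGG U=WWRR R=YRYR D=OOYY L=OWOW
After move 2 (R): R=YYRR U=WGRG F=GOGY D=OBYB B=RBWB
After move 3 (U): U=RWGG F=YYGY R=RBRR B=OWWB L=GOOW
After move 4 (U): U=GRGW F=RBGY R=OWRR B=GOWB L=YYOW
Query: B face = GOWB

Answer: G O W B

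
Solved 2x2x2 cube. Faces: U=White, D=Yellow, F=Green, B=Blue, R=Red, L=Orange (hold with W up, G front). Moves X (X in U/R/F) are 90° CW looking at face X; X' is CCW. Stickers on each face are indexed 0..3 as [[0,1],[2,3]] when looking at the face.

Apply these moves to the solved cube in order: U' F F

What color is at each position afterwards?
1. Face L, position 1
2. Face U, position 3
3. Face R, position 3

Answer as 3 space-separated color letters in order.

Answer: R Y R

Derivation:
After move 1 (U'): U=WWWW F=OOGG R=GGRR B=RRBB L=BBOO
After move 2 (F): F=GOGO U=WWOB R=WGWR D=RGYY L=BYOY
After move 3 (F): F=GGOO U=WWYY R=OGBR D=WWYY L=BROG
Query 1: L[1] = R
Query 2: U[3] = Y
Query 3: R[3] = R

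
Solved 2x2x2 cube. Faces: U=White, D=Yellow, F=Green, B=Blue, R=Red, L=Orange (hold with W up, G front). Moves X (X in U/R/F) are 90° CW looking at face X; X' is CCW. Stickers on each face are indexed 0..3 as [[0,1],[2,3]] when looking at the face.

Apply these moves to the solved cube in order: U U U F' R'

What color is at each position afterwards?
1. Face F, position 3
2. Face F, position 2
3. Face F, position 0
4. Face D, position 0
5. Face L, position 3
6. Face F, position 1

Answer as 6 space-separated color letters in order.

After move 1 (U): U=WWWW F=RRGG R=BBRR B=OOBB L=GGOO
After move 2 (U): U=WWWW F=BBGG R=OORR B=GGBB L=RROO
After move 3 (U): U=WWWW F=OOGG R=GGRR B=RRBB L=BBOO
After move 4 (F'): F=OGOG U=WWGR R=YGYR D=BOYY L=BWOW
After move 5 (R'): R=GRYY U=WBGR F=OWOR D=BGYG B=YROB
Query 1: F[3] = R
Query 2: F[2] = O
Query 3: F[0] = O
Query 4: D[0] = B
Query 5: L[3] = W
Query 6: F[1] = W

Answer: R O O B W W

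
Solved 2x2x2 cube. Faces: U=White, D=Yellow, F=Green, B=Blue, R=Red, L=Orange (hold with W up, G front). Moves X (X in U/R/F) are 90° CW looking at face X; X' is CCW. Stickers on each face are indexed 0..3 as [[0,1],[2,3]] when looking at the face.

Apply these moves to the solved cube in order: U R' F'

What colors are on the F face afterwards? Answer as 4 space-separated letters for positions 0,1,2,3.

Answer: W W R G

Derivation:
After move 1 (U): U=WWWW F=RRGG R=BBRR B=OOBB L=GGOO
After move 2 (R'): R=BRBR U=WBWO F=RWGW D=YRYG B=YOYB
After move 3 (F'): F=WWRG U=WBBB R=RRYR D=GOYG L=GOOW
Query: F face = WWRG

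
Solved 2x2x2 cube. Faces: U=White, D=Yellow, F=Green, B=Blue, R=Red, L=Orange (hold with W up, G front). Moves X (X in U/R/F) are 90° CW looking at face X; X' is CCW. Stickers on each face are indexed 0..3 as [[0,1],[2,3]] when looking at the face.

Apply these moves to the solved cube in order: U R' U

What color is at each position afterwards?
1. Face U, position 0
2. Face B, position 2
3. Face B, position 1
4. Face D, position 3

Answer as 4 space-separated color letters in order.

Answer: W Y G G

Derivation:
After move 1 (U): U=WWWW F=RRGG R=BBRR B=OOBB L=GGOO
After move 2 (R'): R=BRBR U=WBWO F=RWGW D=YRYG B=YOYB
After move 3 (U): U=WWOB F=BRGW R=YOBR B=GGYB L=RWOO
Query 1: U[0] = W
Query 2: B[2] = Y
Query 3: B[1] = G
Query 4: D[3] = G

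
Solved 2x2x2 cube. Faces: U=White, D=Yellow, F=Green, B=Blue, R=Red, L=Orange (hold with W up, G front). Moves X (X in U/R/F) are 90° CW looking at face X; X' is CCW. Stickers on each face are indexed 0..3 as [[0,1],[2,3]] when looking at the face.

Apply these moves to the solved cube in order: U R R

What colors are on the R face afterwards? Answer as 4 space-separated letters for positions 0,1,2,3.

After move 1 (U): U=WWWW F=RRGG R=BBRR B=OOBB L=GGOO
After move 2 (R): R=RBRB U=WRWG F=RYGY D=YBYO B=WOWB
After move 3 (R): R=RRBB U=WYWY F=RBGO D=YWYW B=GORB
Query: R face = RRBB

Answer: R R B B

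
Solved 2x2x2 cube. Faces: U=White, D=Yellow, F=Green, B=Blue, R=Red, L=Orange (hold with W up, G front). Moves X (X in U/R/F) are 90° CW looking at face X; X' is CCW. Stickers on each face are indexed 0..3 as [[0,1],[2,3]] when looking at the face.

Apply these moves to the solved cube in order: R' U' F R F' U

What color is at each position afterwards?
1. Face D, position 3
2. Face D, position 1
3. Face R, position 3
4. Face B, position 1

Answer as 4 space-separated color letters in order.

After move 1 (R'): R=RRRR U=WBWB F=GWGW D=YGYG B=YBYB
After move 2 (U'): U=BBWW F=OOGW R=GWRR B=RRYB L=YBOO
After move 3 (F): F=GOWO U=BBOB R=WWWR D=RGYG L=YYOG
After move 4 (R): R=WWRW U=BOOO F=GGWG D=RYYR B=BRBB
After move 5 (F'): F=GGGW U=BOWR R=YWRW D=YGYR L=YOOO
After move 6 (U): U=WBRO F=YWGW R=BRRW B=YOBB L=GGOO
Query 1: D[3] = R
Query 2: D[1] = G
Query 3: R[3] = W
Query 4: B[1] = O

Answer: R G W O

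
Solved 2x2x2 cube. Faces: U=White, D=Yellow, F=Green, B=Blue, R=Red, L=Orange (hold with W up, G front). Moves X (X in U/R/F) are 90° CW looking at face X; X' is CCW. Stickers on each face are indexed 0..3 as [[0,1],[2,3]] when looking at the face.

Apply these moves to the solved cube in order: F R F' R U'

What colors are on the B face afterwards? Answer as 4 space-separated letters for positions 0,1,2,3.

After move 1 (F): F=GGGG U=WWOO R=WRWR D=RRYY L=OYOY
After move 2 (R): R=WWRR U=WGOG F=GRGY D=RBYB B=OBWB
After move 3 (F'): F=RYGG U=WGWR R=BWRR D=YYYB L=OGOO
After move 4 (R): R=RBRW U=WYWG F=RYGB D=YWYO B=RBGB
After move 5 (U'): U=YGWW F=OGGB R=RYRW B=RBGB L=RBOO
Query: B face = RBGB

Answer: R B G B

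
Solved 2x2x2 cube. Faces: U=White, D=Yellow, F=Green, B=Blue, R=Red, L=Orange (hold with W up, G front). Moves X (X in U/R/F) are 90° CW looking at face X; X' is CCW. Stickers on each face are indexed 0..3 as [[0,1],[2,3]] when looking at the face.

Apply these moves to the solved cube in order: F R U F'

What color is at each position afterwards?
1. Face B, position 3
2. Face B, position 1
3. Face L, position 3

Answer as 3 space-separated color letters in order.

After move 1 (F): F=GGGG U=WWOO R=WRWR D=RRYY L=OYOY
After move 2 (R): R=WWRR U=WGOG F=GRGY D=RBYB B=OBWB
After move 3 (U): U=OWGG F=WWGY R=OBRR B=OYWB L=GROY
After move 4 (F'): F=WYWG U=OWOR R=BBRR D=RYYB L=GGOG
Query 1: B[3] = B
Query 2: B[1] = Y
Query 3: L[3] = G

Answer: B Y G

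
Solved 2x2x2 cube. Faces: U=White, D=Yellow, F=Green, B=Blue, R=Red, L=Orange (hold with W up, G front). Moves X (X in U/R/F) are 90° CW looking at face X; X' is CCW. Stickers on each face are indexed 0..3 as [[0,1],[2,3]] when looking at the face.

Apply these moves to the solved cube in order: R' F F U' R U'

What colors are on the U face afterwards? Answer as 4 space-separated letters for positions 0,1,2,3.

After move 1 (R'): R=RRRR U=WBWB F=GWGW D=YGYG B=YBYB
After move 2 (F): F=GGWW U=WBOO R=WRBR D=RRYG L=OYOG
After move 3 (F): F=WGWG U=WBGY R=OROR D=BWYG L=OROR
After move 4 (U'): U=BYWG F=ORWG R=WGOR B=ORYB L=YBOR
After move 5 (R): R=OWRG U=BRWG F=OWWG D=BYYO B=GRYB
After move 6 (U'): U=RGBW F=YBWG R=OWRG B=OWYB L=GROR
Query: U face = RGBW

Answer: R G B W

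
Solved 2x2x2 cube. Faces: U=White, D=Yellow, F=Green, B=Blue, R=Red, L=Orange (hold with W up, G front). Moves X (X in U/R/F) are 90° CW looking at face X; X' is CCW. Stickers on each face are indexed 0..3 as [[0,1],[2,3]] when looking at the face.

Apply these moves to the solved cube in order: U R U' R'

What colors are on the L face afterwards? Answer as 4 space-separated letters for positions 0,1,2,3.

Answer: W O O O

Derivation:
After move 1 (U): U=WWWW F=RRGG R=BBRR B=OOBB L=GGOO
After move 2 (R): R=RBRB U=WRWG F=RYGY D=YBYO B=WOWB
After move 3 (U'): U=RGWW F=GGGY R=RYRB B=RBWB L=WOOO
After move 4 (R'): R=YBRR U=RWWR F=GGGW D=YGYY B=OBBB
Query: L face = WOOO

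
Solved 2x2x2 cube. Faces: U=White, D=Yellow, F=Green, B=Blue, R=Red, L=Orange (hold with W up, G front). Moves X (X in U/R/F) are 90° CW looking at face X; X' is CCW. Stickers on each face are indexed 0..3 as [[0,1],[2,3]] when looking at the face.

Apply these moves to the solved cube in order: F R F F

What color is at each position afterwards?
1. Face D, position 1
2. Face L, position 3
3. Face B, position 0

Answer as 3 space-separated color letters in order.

After move 1 (F): F=GGGG U=WWOO R=WRWR D=RRYY L=OYOY
After move 2 (R): R=WWRR U=WGOG F=GRGY D=RBYB B=OBWB
After move 3 (F): F=GGYR U=WGYY R=OWGR D=RWYB L=OROB
After move 4 (F): F=YGRG U=WGBR R=YWYR D=GOYB L=OROW
Query 1: D[1] = O
Query 2: L[3] = W
Query 3: B[0] = O

Answer: O W O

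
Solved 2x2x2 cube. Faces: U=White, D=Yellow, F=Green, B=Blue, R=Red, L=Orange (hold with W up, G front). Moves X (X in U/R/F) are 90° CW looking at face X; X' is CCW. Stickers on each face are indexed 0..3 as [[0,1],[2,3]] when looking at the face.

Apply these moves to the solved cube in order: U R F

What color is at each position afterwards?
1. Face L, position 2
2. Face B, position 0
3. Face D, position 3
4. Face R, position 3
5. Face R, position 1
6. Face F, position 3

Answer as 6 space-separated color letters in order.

Answer: O W O B B Y

Derivation:
After move 1 (U): U=WWWW F=RRGG R=BBRR B=OOBB L=GGOO
After move 2 (R): R=RBRB U=WRWG F=RYGY D=YBYO B=WOWB
After move 3 (F): F=GRYY U=WROG R=WBGB D=RRYO L=GYOB
Query 1: L[2] = O
Query 2: B[0] = W
Query 3: D[3] = O
Query 4: R[3] = B
Query 5: R[1] = B
Query 6: F[3] = Y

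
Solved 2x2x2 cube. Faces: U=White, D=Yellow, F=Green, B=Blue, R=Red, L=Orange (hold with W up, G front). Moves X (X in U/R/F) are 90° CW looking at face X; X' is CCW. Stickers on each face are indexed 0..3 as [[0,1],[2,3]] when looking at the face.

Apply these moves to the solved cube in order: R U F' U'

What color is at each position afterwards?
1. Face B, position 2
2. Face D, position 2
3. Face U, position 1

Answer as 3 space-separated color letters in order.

After move 1 (R): R=RRRR U=WGWG F=GYGY D=YBYB B=WBWB
After move 2 (U): U=WWGG F=RRGY R=WBRR B=OOWB L=GYOO
After move 3 (F'): F=RYRG U=WWWR R=BBYR D=YOYB L=GGOG
After move 4 (U'): U=WRWW F=GGRG R=RYYR B=BBWB L=OOOG
Query 1: B[2] = W
Query 2: D[2] = Y
Query 3: U[1] = R

Answer: W Y R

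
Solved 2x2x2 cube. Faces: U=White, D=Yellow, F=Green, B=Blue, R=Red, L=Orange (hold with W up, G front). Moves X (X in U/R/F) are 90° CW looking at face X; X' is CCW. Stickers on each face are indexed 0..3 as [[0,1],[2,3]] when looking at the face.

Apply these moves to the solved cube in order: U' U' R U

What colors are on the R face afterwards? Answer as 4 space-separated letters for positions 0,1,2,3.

After move 1 (U'): U=WWWW F=OOGG R=GGRR B=RRBB L=BBOO
After move 2 (U'): U=WWWW F=BBGG R=OORR B=GGBB L=RROO
After move 3 (R): R=RORO U=WBWG F=BYGY D=YBYG B=WGWB
After move 4 (U): U=WWGB F=ROGY R=WGRO B=RRWB L=BYOO
Query: R face = WGRO

Answer: W G R O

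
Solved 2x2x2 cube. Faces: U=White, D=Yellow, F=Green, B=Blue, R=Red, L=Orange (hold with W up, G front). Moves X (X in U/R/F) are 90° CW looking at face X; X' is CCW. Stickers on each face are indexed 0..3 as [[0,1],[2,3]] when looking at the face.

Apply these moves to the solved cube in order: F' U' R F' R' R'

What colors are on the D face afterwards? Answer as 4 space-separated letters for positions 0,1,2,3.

After move 1 (F'): F=GGGG U=WWRR R=YRYR D=OOYY L=OWOW
After move 2 (U'): U=WRWR F=OWGG R=GGYR B=YRBB L=BBOW
After move 3 (R): R=YGRG U=WWWG F=OOGY D=OBYY B=RRRB
After move 4 (F'): F=OYOG U=WWYR R=BGOG D=BWYY L=BGOW
After move 5 (R'): R=GGBO U=WRYR F=OWOR D=BYYG B=YRWB
After move 6 (R'): R=GOGB U=WWYY F=OROR D=BWYR B=GRYB
Query: D face = BWYR

Answer: B W Y R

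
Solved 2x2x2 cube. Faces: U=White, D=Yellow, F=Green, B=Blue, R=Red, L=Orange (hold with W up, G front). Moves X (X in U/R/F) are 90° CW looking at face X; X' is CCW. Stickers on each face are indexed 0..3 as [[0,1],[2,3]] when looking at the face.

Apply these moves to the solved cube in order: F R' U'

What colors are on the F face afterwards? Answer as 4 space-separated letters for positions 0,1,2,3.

After move 1 (F): F=GGGG U=WWOO R=WRWR D=RRYY L=OYOY
After move 2 (R'): R=RRWW U=WBOB F=GWGO D=RGYG B=YBRB
After move 3 (U'): U=BBWO F=OYGO R=GWWW B=RRRB L=YBOY
Query: F face = OYGO

Answer: O Y G O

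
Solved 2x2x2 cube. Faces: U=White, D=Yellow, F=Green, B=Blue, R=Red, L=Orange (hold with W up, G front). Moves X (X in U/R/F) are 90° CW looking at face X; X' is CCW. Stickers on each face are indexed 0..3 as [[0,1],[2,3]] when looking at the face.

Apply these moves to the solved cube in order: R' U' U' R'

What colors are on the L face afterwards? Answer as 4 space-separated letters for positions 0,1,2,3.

Answer: R R O O

Derivation:
After move 1 (R'): R=RRRR U=WBWB F=GWGW D=YGYG B=YBYB
After move 2 (U'): U=BBWW F=OOGW R=GWRR B=RRYB L=YBOO
After move 3 (U'): U=BWBW F=YBGW R=OORR B=GWYB L=RROO
After move 4 (R'): R=OROR U=BYBG F=YWGW D=YBYW B=GWGB
Query: L face = RROO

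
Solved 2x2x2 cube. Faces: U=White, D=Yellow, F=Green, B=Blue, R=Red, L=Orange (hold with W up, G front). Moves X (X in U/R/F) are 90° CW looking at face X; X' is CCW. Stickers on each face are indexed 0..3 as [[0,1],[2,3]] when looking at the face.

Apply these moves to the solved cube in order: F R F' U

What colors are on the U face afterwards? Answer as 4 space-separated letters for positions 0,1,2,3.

After move 1 (F): F=GGGG U=WWOO R=WRWR D=RRYY L=OYOY
After move 2 (R): R=WWRR U=WGOG F=GRGY D=RBYB B=OBWB
After move 3 (F'): F=RYGG U=WGWR R=BWRR D=YYYB L=OGOO
After move 4 (U): U=WWRG F=BWGG R=OBRR B=OGWB L=RYOO
Query: U face = WWRG

Answer: W W R G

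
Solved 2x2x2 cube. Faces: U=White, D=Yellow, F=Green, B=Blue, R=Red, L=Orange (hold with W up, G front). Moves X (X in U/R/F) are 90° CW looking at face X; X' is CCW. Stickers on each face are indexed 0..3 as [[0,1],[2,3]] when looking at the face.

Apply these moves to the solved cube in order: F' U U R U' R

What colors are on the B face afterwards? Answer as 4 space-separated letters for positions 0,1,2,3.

Answer: W O G B

Derivation:
After move 1 (F'): F=GGGG U=WWRR R=YRYR D=OOYY L=OWOW
After move 2 (U): U=RWRW F=YRGG R=BBYR B=OWBB L=GGOW
After move 3 (U): U=RRWW F=BBGG R=OWYR B=GGBB L=YROW
After move 4 (R): R=YORW U=RBWG F=BOGY D=OBYG B=WGRB
After move 5 (U'): U=BGRW F=YRGY R=BORW B=YORB L=WGOW
After move 6 (R): R=RBWO U=BRRY F=YBGG D=ORYY B=WOGB
Query: B face = WOGB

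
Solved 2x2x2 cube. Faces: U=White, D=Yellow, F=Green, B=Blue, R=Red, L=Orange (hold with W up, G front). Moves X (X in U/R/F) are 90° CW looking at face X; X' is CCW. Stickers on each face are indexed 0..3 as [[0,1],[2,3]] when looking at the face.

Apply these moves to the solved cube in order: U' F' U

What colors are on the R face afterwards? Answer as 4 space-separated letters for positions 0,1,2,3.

Answer: R R Y R

Derivation:
After move 1 (U'): U=WWWW F=OOGG R=GGRR B=RRBB L=BBOO
After move 2 (F'): F=OGOG U=WWGR R=YGYR D=BOYY L=BWOW
After move 3 (U): U=GWRW F=YGOG R=RRYR B=BWBB L=OGOW
Query: R face = RRYR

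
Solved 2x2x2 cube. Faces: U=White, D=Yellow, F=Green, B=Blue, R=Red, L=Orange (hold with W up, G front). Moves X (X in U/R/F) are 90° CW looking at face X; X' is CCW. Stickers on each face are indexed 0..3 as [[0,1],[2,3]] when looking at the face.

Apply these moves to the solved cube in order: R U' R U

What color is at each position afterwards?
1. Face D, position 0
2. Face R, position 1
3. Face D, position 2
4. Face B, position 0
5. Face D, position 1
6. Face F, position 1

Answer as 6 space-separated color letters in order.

After move 1 (R): R=RRRR U=WGWG F=GYGY D=YBYB B=WBWB
After move 2 (U'): U=GGWW F=OOGY R=GYRR B=RRWB L=WBOO
After move 3 (R): R=RGRY U=GOWY F=OBGB D=YWYR B=WRGB
After move 4 (U): U=WGYO F=RGGB R=WRRY B=WBGB L=OBOO
Query 1: D[0] = Y
Query 2: R[1] = R
Query 3: D[2] = Y
Query 4: B[0] = W
Query 5: D[1] = W
Query 6: F[1] = G

Answer: Y R Y W W G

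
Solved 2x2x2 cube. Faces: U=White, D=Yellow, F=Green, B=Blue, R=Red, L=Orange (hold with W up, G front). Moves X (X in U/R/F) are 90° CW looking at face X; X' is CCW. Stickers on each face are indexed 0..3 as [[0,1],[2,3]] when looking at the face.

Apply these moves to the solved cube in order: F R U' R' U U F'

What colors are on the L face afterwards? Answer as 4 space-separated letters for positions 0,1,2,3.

After move 1 (F): F=GGGG U=WWOO R=WRWR D=RRYY L=OYOY
After move 2 (R): R=WWRR U=WGOG F=GRGY D=RBYB B=OBWB
After move 3 (U'): U=GGWO F=OYGY R=GRRR B=WWWB L=OBOY
After move 4 (R'): R=RRGR U=GWWW F=OGGO D=RYYY B=BWBB
After move 5 (U): U=WGWW F=RRGO R=BWGR B=OBBB L=OGOY
After move 6 (U): U=WWWG F=BWGO R=OBGR B=OGBB L=RROY
After move 7 (F'): F=WOBG U=WWOG R=YBRR D=RYYY L=RGOW
Query: L face = RGOW

Answer: R G O W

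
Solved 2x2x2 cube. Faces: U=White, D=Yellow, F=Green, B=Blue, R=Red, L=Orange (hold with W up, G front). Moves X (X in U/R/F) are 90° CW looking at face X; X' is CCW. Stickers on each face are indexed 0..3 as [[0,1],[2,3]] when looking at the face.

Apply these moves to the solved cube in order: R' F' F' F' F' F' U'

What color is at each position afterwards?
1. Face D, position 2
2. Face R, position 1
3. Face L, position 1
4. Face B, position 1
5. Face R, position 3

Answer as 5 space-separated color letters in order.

After move 1 (R'): R=RRRR U=WBWB F=GWGW D=YGYG B=YBYB
After move 2 (F'): F=WWGG U=WBRR R=GRYR D=OOYG L=OBOW
After move 3 (F'): F=WGWG U=WBGY R=OROR D=BWYG L=OROR
After move 4 (F'): F=GGWW U=WBOO R=WRBR D=RRYG L=OYOG
After move 5 (F'): F=GWGW U=WBWB R=RRRR D=YGYG L=OOOO
After move 6 (F'): F=WWGG U=WBRR R=GRYR D=OOYG L=OBOW
After move 7 (U'): U=BRWR F=OBGG R=WWYR B=GRYB L=YBOW
Query 1: D[2] = Y
Query 2: R[1] = W
Query 3: L[1] = B
Query 4: B[1] = R
Query 5: R[3] = R

Answer: Y W B R R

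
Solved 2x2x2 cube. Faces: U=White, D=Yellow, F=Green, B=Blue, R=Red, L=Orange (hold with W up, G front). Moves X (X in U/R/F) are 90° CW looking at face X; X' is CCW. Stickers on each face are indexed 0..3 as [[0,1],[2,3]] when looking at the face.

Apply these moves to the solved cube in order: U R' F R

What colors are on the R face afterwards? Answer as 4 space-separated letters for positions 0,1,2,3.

After move 1 (U): U=WWWW F=RRGG R=BBRR B=OOBB L=GGOO
After move 2 (R'): R=BRBR U=WBWO F=RWGW D=YRYG B=YOYB
After move 3 (F): F=GRWW U=WBOG R=WROR D=BBYG L=GYOR
After move 4 (R): R=OWRR U=WROW F=GBWG D=BYYY B=GOBB
Query: R face = OWRR

Answer: O W R R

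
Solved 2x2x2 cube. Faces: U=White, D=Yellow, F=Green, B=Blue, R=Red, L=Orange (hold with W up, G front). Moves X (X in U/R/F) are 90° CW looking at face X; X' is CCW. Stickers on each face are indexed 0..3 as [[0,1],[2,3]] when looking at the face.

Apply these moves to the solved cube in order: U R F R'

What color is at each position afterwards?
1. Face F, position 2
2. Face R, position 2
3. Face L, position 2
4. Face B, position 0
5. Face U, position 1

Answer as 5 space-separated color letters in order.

Answer: Y W O O W

Derivation:
After move 1 (U): U=WWWW F=RRGG R=BBRR B=OOBB L=GGOO
After move 2 (R): R=RBRB U=WRWG F=RYGY D=YBYO B=WOWB
After move 3 (F): F=GRYY U=WROG R=WBGB D=RRYO L=GYOB
After move 4 (R'): R=BBWG U=WWOW F=GRYG D=RRYY B=OORB
Query 1: F[2] = Y
Query 2: R[2] = W
Query 3: L[2] = O
Query 4: B[0] = O
Query 5: U[1] = W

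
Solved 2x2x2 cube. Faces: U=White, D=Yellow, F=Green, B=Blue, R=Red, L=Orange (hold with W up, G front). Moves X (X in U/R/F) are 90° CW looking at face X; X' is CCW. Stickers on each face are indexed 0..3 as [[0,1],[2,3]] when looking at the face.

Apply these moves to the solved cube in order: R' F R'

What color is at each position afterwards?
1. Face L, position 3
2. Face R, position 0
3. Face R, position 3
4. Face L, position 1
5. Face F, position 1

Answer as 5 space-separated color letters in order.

After move 1 (R'): R=RRRR U=WBWB F=GWGW D=YGYG B=YBYB
After move 2 (F): F=GGWW U=WBOO R=WRBR D=RRYG L=OYOG
After move 3 (R'): R=RRWB U=WYOY F=GBWO D=RGYW B=GBRB
Query 1: L[3] = G
Query 2: R[0] = R
Query 3: R[3] = B
Query 4: L[1] = Y
Query 5: F[1] = B

Answer: G R B Y B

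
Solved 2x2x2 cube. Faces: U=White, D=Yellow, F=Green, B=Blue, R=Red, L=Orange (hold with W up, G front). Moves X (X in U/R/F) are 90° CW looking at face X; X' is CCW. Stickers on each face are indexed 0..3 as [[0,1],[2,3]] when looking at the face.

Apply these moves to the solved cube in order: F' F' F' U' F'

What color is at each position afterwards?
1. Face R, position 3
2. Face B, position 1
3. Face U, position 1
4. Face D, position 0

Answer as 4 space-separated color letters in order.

After move 1 (F'): F=GGGG U=WWRR R=YRYR D=OOYY L=OWOW
After move 2 (F'): F=GGGG U=WWYY R=OROR D=WWYY L=OROR
After move 3 (F'): F=GGGG U=WWOO R=WRWR D=RRYY L=OYOY
After move 4 (U'): U=WOWO F=OYGG R=GGWR B=WRBB L=BBOY
After move 5 (F'): F=YGOG U=WOGW R=RGRR D=BYYY L=BOOW
Query 1: R[3] = R
Query 2: B[1] = R
Query 3: U[1] = O
Query 4: D[0] = B

Answer: R R O B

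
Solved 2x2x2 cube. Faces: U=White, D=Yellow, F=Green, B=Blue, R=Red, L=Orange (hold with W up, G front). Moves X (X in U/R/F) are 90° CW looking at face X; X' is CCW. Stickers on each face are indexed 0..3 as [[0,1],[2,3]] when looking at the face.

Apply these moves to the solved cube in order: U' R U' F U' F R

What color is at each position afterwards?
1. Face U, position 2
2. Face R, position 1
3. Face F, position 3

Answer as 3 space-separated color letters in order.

Answer: B O R

Derivation:
After move 1 (U'): U=WWWW F=OOGG R=GGRR B=RRBB L=BBOO
After move 2 (R): R=RGRG U=WOWG F=OYGY D=YBYR B=WRWB
After move 3 (U'): U=OGWW F=BBGY R=OYRG B=RGWB L=WROO
After move 4 (F): F=GBYB U=OGOR R=WYWG D=ROYR L=WYOB
After move 5 (U'): U=GROO F=WYYB R=GBWG B=WYWB L=RGOB
After move 6 (F): F=YWBY U=GRBG R=OBOG D=WGYR L=RROO
After move 7 (R): R=OOGB U=GWBY F=YGBR D=WWYW B=GYRB
Query 1: U[2] = B
Query 2: R[1] = O
Query 3: F[3] = R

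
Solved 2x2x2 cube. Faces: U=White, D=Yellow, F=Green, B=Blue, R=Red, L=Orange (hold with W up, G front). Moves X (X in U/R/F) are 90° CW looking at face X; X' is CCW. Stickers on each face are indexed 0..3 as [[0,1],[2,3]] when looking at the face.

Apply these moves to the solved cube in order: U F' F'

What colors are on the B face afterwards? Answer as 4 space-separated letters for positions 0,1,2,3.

After move 1 (U): U=WWWW F=RRGG R=BBRR B=OOBB L=GGOO
After move 2 (F'): F=RGRG U=WWBR R=YBYR D=GOYY L=GWOW
After move 3 (F'): F=GGRR U=WWYY R=OBGR D=WWYY L=GROB
Query: B face = OOBB

Answer: O O B B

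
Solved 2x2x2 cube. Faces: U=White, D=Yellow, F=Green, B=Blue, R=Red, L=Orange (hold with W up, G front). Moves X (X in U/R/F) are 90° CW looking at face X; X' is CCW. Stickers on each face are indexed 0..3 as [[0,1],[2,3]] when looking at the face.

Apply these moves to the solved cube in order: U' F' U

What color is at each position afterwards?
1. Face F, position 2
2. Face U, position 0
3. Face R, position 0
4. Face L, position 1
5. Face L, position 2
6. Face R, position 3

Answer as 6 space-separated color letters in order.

After move 1 (U'): U=WWWW F=OOGG R=GGRR B=RRBB L=BBOO
After move 2 (F'): F=OGOG U=WWGR R=YGYR D=BOYY L=BWOW
After move 3 (U): U=GWRW F=YGOG R=RRYR B=BWBB L=OGOW
Query 1: F[2] = O
Query 2: U[0] = G
Query 3: R[0] = R
Query 4: L[1] = G
Query 5: L[2] = O
Query 6: R[3] = R

Answer: O G R G O R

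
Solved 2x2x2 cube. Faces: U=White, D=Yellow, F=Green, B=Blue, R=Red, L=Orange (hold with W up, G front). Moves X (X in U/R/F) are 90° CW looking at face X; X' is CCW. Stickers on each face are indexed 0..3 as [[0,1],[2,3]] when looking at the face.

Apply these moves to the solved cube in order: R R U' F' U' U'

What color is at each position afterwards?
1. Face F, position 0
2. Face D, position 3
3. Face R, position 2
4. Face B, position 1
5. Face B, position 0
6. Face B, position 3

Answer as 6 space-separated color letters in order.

Answer: R W Y B O B

Derivation:
After move 1 (R): R=RRRR U=WGWG F=GYGY D=YBYB B=WBWB
After move 2 (R): R=RRRR U=WYWY F=GBGB D=YWYW B=GBGB
After move 3 (U'): U=YYWW F=OOGB R=GBRR B=RRGB L=GBOO
After move 4 (F'): F=OBOG U=YYGR R=WBYR D=BOYW L=GWOW
After move 5 (U'): U=YRYG F=GWOG R=OBYR B=WBGB L=RROW
After move 6 (U'): U=RGYY F=RROG R=GWYR B=OBGB L=WBOW
Query 1: F[0] = R
Query 2: D[3] = W
Query 3: R[2] = Y
Query 4: B[1] = B
Query 5: B[0] = O
Query 6: B[3] = B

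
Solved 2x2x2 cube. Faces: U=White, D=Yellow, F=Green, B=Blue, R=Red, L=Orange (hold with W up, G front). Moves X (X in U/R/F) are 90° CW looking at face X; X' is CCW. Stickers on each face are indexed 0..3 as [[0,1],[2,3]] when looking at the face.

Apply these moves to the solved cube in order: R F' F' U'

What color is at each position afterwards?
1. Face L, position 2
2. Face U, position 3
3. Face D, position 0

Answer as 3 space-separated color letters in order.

Answer: O B G

Derivation:
After move 1 (R): R=RRRR U=WGWG F=GYGY D=YBYB B=WBWB
After move 2 (F'): F=YYGG U=WGRR R=BRYR D=OOYB L=OGOW
After move 3 (F'): F=YGYG U=WGBY R=OROR D=GWYB L=OROR
After move 4 (U'): U=GYWB F=ORYG R=YGOR B=ORWB L=WBOR
Query 1: L[2] = O
Query 2: U[3] = B
Query 3: D[0] = G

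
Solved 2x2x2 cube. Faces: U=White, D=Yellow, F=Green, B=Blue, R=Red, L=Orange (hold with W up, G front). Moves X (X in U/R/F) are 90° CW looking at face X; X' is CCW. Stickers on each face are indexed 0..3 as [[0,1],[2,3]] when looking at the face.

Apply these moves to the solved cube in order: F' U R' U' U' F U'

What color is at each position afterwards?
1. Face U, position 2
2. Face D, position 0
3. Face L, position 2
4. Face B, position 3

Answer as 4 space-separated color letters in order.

After move 1 (F'): F=GGGG U=WWRR R=YRYR D=OOYY L=OWOW
After move 2 (U): U=RWRW F=YRGG R=BBYR B=OWBB L=GGOW
After move 3 (R'): R=BRBY U=RBRO F=YWGW D=ORYG B=YWOB
After move 4 (U'): U=BORR F=GGGW R=YWBY B=BROB L=YWOW
After move 5 (U'): U=ORBR F=YWGW R=GGBY B=YWOB L=BROW
After move 6 (F): F=GYWW U=ORWR R=BGRY D=BGYG L=BOOR
After move 7 (U'): U=RROW F=BOWW R=GYRY B=BGOB L=YWOR
Query 1: U[2] = O
Query 2: D[0] = B
Query 3: L[2] = O
Query 4: B[3] = B

Answer: O B O B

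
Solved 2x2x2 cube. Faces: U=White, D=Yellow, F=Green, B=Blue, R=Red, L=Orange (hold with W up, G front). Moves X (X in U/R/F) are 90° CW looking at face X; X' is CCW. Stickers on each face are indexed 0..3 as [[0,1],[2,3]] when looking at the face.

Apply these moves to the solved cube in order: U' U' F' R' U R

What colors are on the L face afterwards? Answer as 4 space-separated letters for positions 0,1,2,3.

After move 1 (U'): U=WWWW F=OOGG R=GGRR B=RRBB L=BBOO
After move 2 (U'): U=WWWW F=BBGG R=OORR B=GGBB L=RROO
After move 3 (F'): F=BGBG U=WWOR R=YOYR D=ROYY L=RWOW
After move 4 (R'): R=ORYY U=WBOG F=BWBR D=RGYG B=YGOB
After move 5 (U): U=OWGB F=ORBR R=YGYY B=RWOB L=BWOW
After move 6 (R): R=YYYG U=ORGR F=OGBG D=ROYR B=BWWB
Query: L face = BWOW

Answer: B W O W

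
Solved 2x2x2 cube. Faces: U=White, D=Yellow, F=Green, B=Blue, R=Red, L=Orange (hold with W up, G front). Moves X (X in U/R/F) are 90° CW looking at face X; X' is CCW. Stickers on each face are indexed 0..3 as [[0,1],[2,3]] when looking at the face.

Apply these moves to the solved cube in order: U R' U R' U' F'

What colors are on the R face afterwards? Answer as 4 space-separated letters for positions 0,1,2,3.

Answer: R W Y B

Derivation:
After move 1 (U): U=WWWW F=RRGG R=BBRR B=OOBB L=GGOO
After move 2 (R'): R=BRBR U=WBWO F=RWGW D=YRYG B=YOYB
After move 3 (U): U=WWOB F=BRGW R=YOBR B=GGYB L=RWOO
After move 4 (R'): R=ORYB U=WYOG F=BWGB D=YRYW B=GGRB
After move 5 (U'): U=YGWO F=RWGB R=BWYB B=ORRB L=GGOO
After move 6 (F'): F=WBRG U=YGBY R=RWYB D=GOYW L=GOOW
Query: R face = RWYB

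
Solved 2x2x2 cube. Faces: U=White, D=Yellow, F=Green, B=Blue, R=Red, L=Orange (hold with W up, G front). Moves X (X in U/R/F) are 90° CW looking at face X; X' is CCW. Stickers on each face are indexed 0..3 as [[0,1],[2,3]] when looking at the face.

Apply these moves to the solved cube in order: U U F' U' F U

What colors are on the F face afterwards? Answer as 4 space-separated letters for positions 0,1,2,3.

Answer: W G G W

Derivation:
After move 1 (U): U=WWWW F=RRGG R=BBRR B=OOBB L=GGOO
After move 2 (U): U=WWWW F=BBGG R=OORR B=GGBB L=RROO
After move 3 (F'): F=BGBG U=WWOR R=YOYR D=ROYY L=RWOW
After move 4 (U'): U=WRWO F=RWBG R=BGYR B=YOBB L=GGOW
After move 5 (F): F=BRGW U=WRWG R=WGOR D=YBYY L=GROO
After move 6 (U): U=WWGR F=WGGW R=YOOR B=GRBB L=BROO
Query: F face = WGGW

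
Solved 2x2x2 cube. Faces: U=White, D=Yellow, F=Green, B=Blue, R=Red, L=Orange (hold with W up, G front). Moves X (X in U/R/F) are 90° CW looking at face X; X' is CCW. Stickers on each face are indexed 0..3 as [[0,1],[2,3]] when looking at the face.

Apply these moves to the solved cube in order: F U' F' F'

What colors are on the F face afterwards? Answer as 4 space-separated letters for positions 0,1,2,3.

After move 1 (F): F=GGGG U=WWOO R=WRWR D=RRYY L=OYOY
After move 2 (U'): U=WOWO F=OYGG R=GGWR B=WRBB L=BBOY
After move 3 (F'): F=YGOG U=WOGW R=RGRR D=BYYY L=BOOW
After move 4 (F'): F=GGYO U=WORR R=YGBR D=OWYY L=BWOG
Query: F face = GGYO

Answer: G G Y O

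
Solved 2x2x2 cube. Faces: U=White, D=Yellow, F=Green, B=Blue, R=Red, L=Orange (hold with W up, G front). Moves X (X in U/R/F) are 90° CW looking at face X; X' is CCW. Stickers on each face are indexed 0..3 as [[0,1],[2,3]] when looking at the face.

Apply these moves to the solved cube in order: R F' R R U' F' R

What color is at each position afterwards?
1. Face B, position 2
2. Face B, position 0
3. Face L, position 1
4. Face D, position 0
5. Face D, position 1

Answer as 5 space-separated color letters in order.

Answer: B R R B Y

Derivation:
After move 1 (R): R=RRRR U=WGWG F=GYGY D=YBYB B=WBWB
After move 2 (F'): F=YYGG U=WGRR R=BRYR D=OOYB L=OGOW
After move 3 (R): R=YBRR U=WYRG F=YOGB D=OWYW B=RBGB
After move 4 (R): R=RYRB U=WORB F=YWGW D=OGYR B=GBYB
After move 5 (U'): U=OBWR F=OGGW R=YWRB B=RYYB L=GBOW
After move 6 (F'): F=GWOG U=OBYR R=GWOB D=BWYR L=GROW
After move 7 (R): R=OGBW U=OWYG F=GWOR D=BYYR B=RYBB
Query 1: B[2] = B
Query 2: B[0] = R
Query 3: L[1] = R
Query 4: D[0] = B
Query 5: D[1] = Y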